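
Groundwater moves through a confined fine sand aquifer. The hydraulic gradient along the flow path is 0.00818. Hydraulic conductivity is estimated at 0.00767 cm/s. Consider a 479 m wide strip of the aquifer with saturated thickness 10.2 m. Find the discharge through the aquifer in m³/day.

Convert K: 0.00767 cm/s × 864 = 6.627 m/day.
Cross-sectional area A = 479 × 10.2 = 4886 m².
Hydraulic gradient i = 0.00818.
Darcy's law: Q = K · A · i = 6.627 × 4886 × 0.008180 = 264.8 m³/day.

265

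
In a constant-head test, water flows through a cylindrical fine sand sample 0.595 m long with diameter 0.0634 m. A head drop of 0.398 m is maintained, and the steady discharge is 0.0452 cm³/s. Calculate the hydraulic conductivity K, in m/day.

1.85

Cross-sectional area A = π·(d/2)² = π × (0.0634/2)² = 0.003157 m².
Convert discharge: 0.0452 cm³/s = 4.520e-08 m³/s.
Darcy's law rearranged: K = Q·L / (A·Δh) = 4.520e-08 × 0.595 / (0.003157 × 0.398) = 2.140e-05 m/s = 1.849 m/day.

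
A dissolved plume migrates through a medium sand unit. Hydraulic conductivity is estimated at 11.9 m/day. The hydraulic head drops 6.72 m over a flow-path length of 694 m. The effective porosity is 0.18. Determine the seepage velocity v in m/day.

Hydraulic gradient i = Δh / L = 6.72 / 694 = 0.009683.
Darcy flux q = K · i = 11.90 × 0.009683 = 0.1152 m/day.
Seepage velocity v = q / n_e = 0.1152 / 0.18 = 0.6402 m/day.

0.640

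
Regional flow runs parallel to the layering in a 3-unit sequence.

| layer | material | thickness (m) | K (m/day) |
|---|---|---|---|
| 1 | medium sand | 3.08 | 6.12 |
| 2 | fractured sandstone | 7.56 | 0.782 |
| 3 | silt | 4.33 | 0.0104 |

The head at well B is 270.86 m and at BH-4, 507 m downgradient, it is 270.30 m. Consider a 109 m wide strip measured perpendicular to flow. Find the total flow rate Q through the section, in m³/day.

Flow is parallel to layering, so each bed carries its own Darcy discharge and the transmissivities add.
Σ(K_i·b_i) = 6.12×3.08 + 0.782×7.56 + 0.0104×4.33 = 24.81 m²/day.
Hydraulic gradient i = (270.86 − 270.30) / 507 = 0.56 / 507 = 0.001105.
Q = Σ(K_i·b_i) · W · i = 24.81 × 109 × 0.001105 = 2.987 m³/day.

2.99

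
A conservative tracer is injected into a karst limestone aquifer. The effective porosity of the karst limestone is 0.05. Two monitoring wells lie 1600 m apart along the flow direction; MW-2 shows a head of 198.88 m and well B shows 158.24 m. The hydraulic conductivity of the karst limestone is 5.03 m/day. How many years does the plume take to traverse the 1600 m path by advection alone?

Hydraulic gradient i = (198.88 − 158.24) / 1600 = 40.64 / 1600 = 0.02540.
Darcy flux q = K · i = 5.030 × 0.02540 = 0.1278 m/day.
Seepage velocity v = q / n_e = 0.1278 / 0.05 = 2.555 m/day.
Travel time t = L / v = 1600 / 2.555 = 626.2 days = 1.714 years.

1.71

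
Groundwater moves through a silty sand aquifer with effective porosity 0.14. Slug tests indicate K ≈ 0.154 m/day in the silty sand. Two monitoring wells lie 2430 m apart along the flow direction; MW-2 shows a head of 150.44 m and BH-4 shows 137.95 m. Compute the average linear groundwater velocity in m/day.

0.00565

Hydraulic gradient i = (150.44 − 137.95) / 2430 = 12.49 / 2430 = 0.005140.
Darcy flux q = K · i = 0.1540 × 0.005140 = 0.0007915 m/day.
Seepage velocity v = q / n_e = 0.0007915 / 0.14 = 0.005654 m/day.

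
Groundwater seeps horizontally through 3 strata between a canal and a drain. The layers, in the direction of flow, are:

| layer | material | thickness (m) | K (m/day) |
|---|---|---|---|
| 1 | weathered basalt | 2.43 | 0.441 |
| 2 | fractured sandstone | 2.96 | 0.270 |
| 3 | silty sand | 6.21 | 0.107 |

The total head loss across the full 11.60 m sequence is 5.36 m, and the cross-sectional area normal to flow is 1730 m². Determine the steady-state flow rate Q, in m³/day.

Flow is perpendicular to layering, so the layers act in series and the equivalent K is the thickness-weighted harmonic mean.
Total thickness L = 2.43 + 2.96 + 6.21 = 11.60 m.
Σ(b_i/K_i) = 2.43/0.441 + 2.96/0.270 + 6.21/0.107 = 74.51 d.
K_eq = L / Σ(b_i/K_i) = 11.60 / 74.51 = 0.1557 m/day.
Q = K_eq · A · (Δh/L) = 0.1557 × 1730 × (5.36/11.60) = 124.4 m³/day.

124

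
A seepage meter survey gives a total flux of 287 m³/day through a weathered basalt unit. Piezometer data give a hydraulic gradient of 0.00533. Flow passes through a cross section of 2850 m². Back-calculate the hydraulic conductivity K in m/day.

Hydraulic gradient i = 0.00533.
From Q = K·A·i, K = Q / (A·i) = 287 / (2850 × 0.005330) = 18.89 m/day.

18.9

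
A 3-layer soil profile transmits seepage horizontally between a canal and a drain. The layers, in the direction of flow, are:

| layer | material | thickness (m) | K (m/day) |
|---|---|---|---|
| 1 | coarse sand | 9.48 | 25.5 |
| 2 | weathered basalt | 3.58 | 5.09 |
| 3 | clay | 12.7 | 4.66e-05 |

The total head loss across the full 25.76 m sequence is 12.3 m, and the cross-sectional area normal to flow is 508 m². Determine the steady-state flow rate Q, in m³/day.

0.0229

Flow is perpendicular to layering, so the layers act in series and the equivalent K is the thickness-weighted harmonic mean.
Total thickness L = 9.48 + 3.58 + 12.7 = 25.76 m.
Σ(b_i/K_i) = 9.48/25.5 + 3.58/5.09 + 12.7/4.66e-05 = 2.725e+05 d.
K_eq = L / Σ(b_i/K_i) = 25.76 / 2.725e+05 = 9.452e-05 m/day.
Q = K_eq · A · (Δh/L) = 9.452e-05 × 508 × (12.3/25.76) = 0.02293 m³/day.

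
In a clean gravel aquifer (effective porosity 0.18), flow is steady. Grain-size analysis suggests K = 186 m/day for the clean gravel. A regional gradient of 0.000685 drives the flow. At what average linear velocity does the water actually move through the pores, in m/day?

0.708

Hydraulic gradient i = 0.000685.
Darcy flux q = K · i = 186.0 × 0.0006850 = 0.1274 m/day.
Seepage velocity v = q / n_e = 0.1274 / 0.18 = 0.7078 m/day.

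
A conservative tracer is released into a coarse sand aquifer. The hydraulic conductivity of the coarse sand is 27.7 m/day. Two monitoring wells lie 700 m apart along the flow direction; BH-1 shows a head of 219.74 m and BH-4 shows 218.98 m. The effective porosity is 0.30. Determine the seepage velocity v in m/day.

0.100

Hydraulic gradient i = (219.74 − 218.98) / 700 = 0.76 / 700 = 0.001086.
Darcy flux q = K · i = 27.70 × 0.001086 = 0.03007 m/day.
Seepage velocity v = q / n_e = 0.03007 / 0.30 = 0.1002 m/day.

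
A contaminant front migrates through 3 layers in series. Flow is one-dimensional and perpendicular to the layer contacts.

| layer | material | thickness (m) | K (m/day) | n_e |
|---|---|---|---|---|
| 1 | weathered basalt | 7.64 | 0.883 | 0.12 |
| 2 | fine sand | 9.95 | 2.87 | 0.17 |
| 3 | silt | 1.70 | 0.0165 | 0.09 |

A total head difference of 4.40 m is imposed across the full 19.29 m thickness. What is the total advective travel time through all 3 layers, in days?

72.3

With flow normal to the layers, continuity requires the same specific discharge q through every layer.
Σ(b_i/K_i) = 7.64/0.883 + 9.95/2.87 + 1.70/0.0165 = 115.1 d.
q = Δh / Σ(b_i/K_i) = 4.40 / 115.1 = 0.03821 m/day.
In each layer the seepage velocity is v_i = q/n_i, so the layer transit time is t_i = b_i·n_i / q:
  layer 1 (weathered basalt): t_1 = 7.64 × 0.12 / 0.03821 = 23.99 d
  layer 2 (fine sand): t_2 = 9.95 × 0.17 / 0.03821 = 44.27 d
  layer 3 (silt): t_3 = 1.70 × 0.09 / 0.03821 = 4.004 d
Total t = Σ t_i = 72.26 days.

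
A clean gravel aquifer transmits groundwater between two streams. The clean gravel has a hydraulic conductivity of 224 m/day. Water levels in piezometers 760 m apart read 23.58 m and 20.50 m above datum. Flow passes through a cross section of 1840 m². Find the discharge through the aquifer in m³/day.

1670

Hydraulic gradient i = (23.58 − 20.50) / 760 = 3.08 / 760 = 0.004053.
Darcy's law: Q = K · A · i = 224.0 × 1840 × 0.004053 = 1670 m³/day.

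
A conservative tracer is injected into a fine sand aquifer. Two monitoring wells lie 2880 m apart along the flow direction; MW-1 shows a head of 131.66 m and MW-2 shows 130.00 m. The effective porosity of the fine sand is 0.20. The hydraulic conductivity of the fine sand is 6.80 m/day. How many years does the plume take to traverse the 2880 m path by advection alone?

Hydraulic gradient i = (131.66 − 130.00) / 2880 = 1.66 / 2880 = 0.0005764.
Darcy flux q = K · i = 6.800 × 0.0005764 = 0.003919 m/day.
Seepage velocity v = q / n_e = 0.003919 / 0.20 = 0.01960 m/day.
Travel time t = L / v = 2880 / 0.01960 = 1.470e+05 days = 402.4 years.

402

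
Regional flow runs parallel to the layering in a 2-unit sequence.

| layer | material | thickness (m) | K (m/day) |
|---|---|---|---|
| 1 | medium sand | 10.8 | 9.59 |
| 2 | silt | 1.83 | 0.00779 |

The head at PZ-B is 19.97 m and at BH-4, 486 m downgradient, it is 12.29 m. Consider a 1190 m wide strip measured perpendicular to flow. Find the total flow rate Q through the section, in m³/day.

1950

Flow is parallel to layering, so each bed carries its own Darcy discharge and the transmissivities add.
Σ(K_i·b_i) = 9.59×10.8 + 0.00779×1.83 = 103.6 m²/day.
Hydraulic gradient i = (19.97 − 12.29) / 486 = 7.68 / 486 = 0.01580.
Q = Σ(K_i·b_i) · W · i = 103.6 × 1190 × 0.01580 = 1948 m³/day.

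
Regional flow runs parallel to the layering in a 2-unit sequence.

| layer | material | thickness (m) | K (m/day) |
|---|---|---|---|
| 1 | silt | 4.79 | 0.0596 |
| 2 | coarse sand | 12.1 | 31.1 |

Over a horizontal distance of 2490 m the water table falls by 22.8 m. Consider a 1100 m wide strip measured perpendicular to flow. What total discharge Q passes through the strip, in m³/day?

Flow is parallel to layering, so each bed carries its own Darcy discharge and the transmissivities add.
Σ(K_i·b_i) = 0.0596×4.79 + 31.1×12.1 = 376.6 m²/day.
Hydraulic gradient i = Δh / L = 22.8 / 2490 = 0.009157.
Q = Σ(K_i·b_i) · W · i = 376.6 × 1100 × 0.009157 = 3793 m³/day.

3790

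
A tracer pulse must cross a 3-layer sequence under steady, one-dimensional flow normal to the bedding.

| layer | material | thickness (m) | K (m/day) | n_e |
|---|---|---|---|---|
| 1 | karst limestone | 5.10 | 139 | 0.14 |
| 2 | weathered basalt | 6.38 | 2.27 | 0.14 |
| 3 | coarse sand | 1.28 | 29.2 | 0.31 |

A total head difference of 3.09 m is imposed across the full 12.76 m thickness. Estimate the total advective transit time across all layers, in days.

With flow normal to the layers, continuity requires the same specific discharge q through every layer.
Σ(b_i/K_i) = 5.10/139 + 6.38/2.27 + 1.28/29.2 = 2.891 d.
q = Δh / Σ(b_i/K_i) = 3.09 / 2.891 = 1.069 m/day.
In each layer the seepage velocity is v_i = q/n_i, so the layer transit time is t_i = b_i·n_i / q:
  layer 1 (karst limestone): t_1 = 5.10 × 0.14 / 1.069 = 0.6680 d
  layer 2 (weathered basalt): t_2 = 6.38 × 0.14 / 1.069 = 0.8357 d
  layer 3 (coarse sand): t_3 = 1.28 × 0.31 / 1.069 = 0.3713 d
Total t = Σ t_i = 1.875 days.

1.88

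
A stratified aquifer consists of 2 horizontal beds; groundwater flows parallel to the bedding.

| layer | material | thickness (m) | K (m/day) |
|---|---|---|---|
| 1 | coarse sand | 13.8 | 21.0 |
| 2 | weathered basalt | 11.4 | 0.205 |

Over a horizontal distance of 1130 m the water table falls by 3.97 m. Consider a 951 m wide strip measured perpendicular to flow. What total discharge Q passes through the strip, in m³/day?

Flow is parallel to layering, so each bed carries its own Darcy discharge and the transmissivities add.
Σ(K_i·b_i) = 21.0×13.8 + 0.205×11.4 = 292.1 m²/day.
Hydraulic gradient i = Δh / L = 3.97 / 1130 = 0.003513.
Q = Σ(K_i·b_i) · W · i = 292.1 × 951 × 0.003513 = 976.1 m³/day.

976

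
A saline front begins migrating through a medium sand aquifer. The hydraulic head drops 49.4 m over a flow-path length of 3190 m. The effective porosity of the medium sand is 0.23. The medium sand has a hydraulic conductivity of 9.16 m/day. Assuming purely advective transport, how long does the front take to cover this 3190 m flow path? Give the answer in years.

14.2

Hydraulic gradient i = Δh / L = 49.4 / 3190 = 0.01549.
Darcy flux q = K · i = 9.160 × 0.01549 = 0.1419 m/day.
Seepage velocity v = q / n_e = 0.1419 / 0.23 = 0.6167 m/day.
Travel time t = L / v = 3190 / 0.6167 = 5172 days = 14.16 years.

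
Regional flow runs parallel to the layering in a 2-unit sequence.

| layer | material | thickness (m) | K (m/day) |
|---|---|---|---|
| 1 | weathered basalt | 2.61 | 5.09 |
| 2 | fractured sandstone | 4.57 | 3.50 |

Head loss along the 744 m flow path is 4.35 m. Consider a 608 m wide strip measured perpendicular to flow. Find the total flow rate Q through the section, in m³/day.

104

Flow is parallel to layering, so each bed carries its own Darcy discharge and the transmissivities add.
Σ(K_i·b_i) = 5.09×2.61 + 3.50×4.57 = 29.28 m²/day.
Hydraulic gradient i = Δh / L = 4.35 / 744 = 0.005847.
Q = Σ(K_i·b_i) · W · i = 29.28 × 608 × 0.005847 = 104.1 m³/day.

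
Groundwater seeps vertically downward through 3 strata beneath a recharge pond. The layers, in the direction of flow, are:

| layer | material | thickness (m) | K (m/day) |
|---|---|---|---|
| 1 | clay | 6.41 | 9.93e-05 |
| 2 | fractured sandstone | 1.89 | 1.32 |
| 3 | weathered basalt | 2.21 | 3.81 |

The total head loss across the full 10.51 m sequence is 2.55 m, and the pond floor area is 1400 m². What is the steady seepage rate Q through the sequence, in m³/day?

Flow is perpendicular to layering, so the layers act in series and the equivalent K is the thickness-weighted harmonic mean.
Total thickness L = 6.41 + 1.89 + 2.21 = 10.51 m.
Σ(b_i/K_i) = 6.41/9.93e-05 + 1.89/1.32 + 2.21/3.81 = 64554 d.
K_eq = L / Σ(b_i/K_i) = 10.51 / 64554 = 0.0001628 m/day.
Q = K_eq · A · (Δh/L) = 0.0001628 × 1400 × (2.55/10.51) = 0.05530 m³/day.

0.0553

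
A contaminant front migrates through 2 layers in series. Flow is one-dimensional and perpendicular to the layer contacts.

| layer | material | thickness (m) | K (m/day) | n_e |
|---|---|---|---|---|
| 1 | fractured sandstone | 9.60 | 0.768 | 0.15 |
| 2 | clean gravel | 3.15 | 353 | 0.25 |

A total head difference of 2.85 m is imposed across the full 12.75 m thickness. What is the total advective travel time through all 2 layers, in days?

With flow normal to the layers, continuity requires the same specific discharge q through every layer.
Σ(b_i/K_i) = 9.60/0.768 + 3.15/353 = 12.51 d.
q = Δh / Σ(b_i/K_i) = 2.85 / 12.51 = 0.2278 m/day.
In each layer the seepage velocity is v_i = q/n_i, so the layer transit time is t_i = b_i·n_i / q:
  layer 1 (fractured sandstone): t_1 = 9.60 × 0.15 / 0.2278 = 6.320 d
  layer 2 (clean gravel): t_2 = 3.15 × 0.25 / 0.2278 = 3.456 d
Total t = Σ t_i = 9.777 days.

9.78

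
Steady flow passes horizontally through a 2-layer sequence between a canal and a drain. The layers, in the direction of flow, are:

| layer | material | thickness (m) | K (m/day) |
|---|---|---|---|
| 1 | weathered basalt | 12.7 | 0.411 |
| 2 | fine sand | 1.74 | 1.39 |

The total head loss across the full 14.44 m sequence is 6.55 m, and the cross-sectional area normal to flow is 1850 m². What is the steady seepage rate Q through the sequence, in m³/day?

377

Flow is perpendicular to layering, so the layers act in series and the equivalent K is the thickness-weighted harmonic mean.
Total thickness L = 12.7 + 1.74 = 14.44 m.
Σ(b_i/K_i) = 12.7/0.411 + 1.74/1.39 = 32.15 d.
K_eq = L / Σ(b_i/K_i) = 14.44 / 32.15 = 0.4491 m/day.
Q = K_eq · A · (Δh/L) = 0.4491 × 1850 × (6.55/14.44) = 376.9 m³/day.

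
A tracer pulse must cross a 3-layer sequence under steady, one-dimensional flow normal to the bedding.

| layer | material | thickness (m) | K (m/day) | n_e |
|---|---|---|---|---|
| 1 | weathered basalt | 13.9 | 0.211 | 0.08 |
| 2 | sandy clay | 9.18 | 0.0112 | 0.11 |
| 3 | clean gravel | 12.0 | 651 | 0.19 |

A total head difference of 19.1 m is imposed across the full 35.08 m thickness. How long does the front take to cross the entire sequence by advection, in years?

0.559

With flow normal to the layers, continuity requires the same specific discharge q through every layer.
Σ(b_i/K_i) = 13.9/0.211 + 9.18/0.0112 + 12.0/651 = 885.5 d.
q = Δh / Σ(b_i/K_i) = 19.1 / 885.5 = 0.02157 m/day.
In each layer the seepage velocity is v_i = q/n_i, so the layer transit time is t_i = b_i·n_i / q:
  layer 1 (weathered basalt): t_1 = 13.9 × 0.08 / 0.02157 = 51.56 d
  layer 2 (sandy clay): t_2 = 9.18 × 0.11 / 0.02157 = 46.82 d
  layer 3 (clean gravel): t_3 = 12.0 × 0.19 / 0.02157 = 105.7 d
Total t = Σ t_i = 204.1 days = 0.5587 years.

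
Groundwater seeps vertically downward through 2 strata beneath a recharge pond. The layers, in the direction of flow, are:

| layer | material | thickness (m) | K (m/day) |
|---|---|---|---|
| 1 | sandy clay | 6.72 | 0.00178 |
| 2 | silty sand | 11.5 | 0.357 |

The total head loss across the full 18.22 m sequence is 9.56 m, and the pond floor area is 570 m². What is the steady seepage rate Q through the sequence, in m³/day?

Flow is perpendicular to layering, so the layers act in series and the equivalent K is the thickness-weighted harmonic mean.
Total thickness L = 6.72 + 11.5 = 18.22 m.
Σ(b_i/K_i) = 6.72/0.00178 + 11.5/0.357 = 3807 d.
K_eq = L / Σ(b_i/K_i) = 18.22 / 3807 = 0.004785 m/day.
Q = K_eq · A · (Δh/L) = 0.004785 × 570 × (9.56/18.22) = 1.431 m³/day.

1.43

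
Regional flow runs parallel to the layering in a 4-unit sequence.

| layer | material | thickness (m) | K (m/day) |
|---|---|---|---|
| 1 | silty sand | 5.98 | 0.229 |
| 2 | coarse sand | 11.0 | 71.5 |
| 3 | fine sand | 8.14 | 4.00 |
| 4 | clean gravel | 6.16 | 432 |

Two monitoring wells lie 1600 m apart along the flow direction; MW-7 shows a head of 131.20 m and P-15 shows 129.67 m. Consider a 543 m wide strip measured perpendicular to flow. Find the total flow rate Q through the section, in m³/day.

Flow is parallel to layering, so each bed carries its own Darcy discharge and the transmissivities add.
Σ(K_i·b_i) = 0.229×5.98 + 71.5×11.0 + 4.00×8.14 + 432×6.16 = 3482 m²/day.
Hydraulic gradient i = (131.20 − 129.67) / 1600 = 1.53 / 1600 = 0.0009563.
Q = Σ(K_i·b_i) · W · i = 3482 × 543 × 0.0009563 = 1808 m³/day.

1810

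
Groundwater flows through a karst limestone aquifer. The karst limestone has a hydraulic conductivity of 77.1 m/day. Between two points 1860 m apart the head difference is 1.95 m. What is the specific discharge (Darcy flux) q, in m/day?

Hydraulic gradient i = Δh / L = 1.95 / 1860 = 0.001048.
Specific discharge q = K · i = 77.10 × 0.001048 = 0.08083 m/day.

0.0808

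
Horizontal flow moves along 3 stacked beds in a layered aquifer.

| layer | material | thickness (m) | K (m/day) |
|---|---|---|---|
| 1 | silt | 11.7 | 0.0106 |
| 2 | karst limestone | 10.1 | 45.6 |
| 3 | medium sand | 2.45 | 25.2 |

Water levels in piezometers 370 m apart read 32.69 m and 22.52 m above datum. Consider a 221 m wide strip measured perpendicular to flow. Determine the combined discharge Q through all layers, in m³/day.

3170

Flow is parallel to layering, so each bed carries its own Darcy discharge and the transmissivities add.
Σ(K_i·b_i) = 0.0106×11.7 + 45.6×10.1 + 25.2×2.45 = 522.4 m²/day.
Hydraulic gradient i = (32.69 − 22.52) / 370 = 10.17 / 370 = 0.02749.
Q = Σ(K_i·b_i) · W · i = 522.4 × 221 × 0.02749 = 3173 m³/day.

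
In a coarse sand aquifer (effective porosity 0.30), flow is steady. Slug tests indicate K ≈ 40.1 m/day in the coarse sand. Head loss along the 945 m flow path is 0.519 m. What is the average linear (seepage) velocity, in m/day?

0.0734

Hydraulic gradient i = Δh / L = 0.519 / 945 = 0.0005492.
Darcy flux q = K · i = 40.10 × 0.0005492 = 0.02202 m/day.
Seepage velocity v = q / n_e = 0.02202 / 0.30 = 0.07341 m/day.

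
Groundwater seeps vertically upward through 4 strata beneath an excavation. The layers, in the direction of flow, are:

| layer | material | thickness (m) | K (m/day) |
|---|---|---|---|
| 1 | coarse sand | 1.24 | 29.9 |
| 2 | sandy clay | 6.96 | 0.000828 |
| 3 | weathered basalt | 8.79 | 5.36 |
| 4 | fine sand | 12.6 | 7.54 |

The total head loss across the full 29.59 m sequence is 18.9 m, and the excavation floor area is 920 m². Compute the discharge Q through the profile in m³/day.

Flow is perpendicular to layering, so the layers act in series and the equivalent K is the thickness-weighted harmonic mean.
Total thickness L = 1.24 + 6.96 + 8.79 + 12.6 = 29.59 m.
Σ(b_i/K_i) = 1.24/29.9 + 6.96/0.000828 + 8.79/5.36 + 12.6/7.54 = 8409 d.
K_eq = L / Σ(b_i/K_i) = 29.59 / 8409 = 0.003519 m/day.
Q = K_eq · A · (Δh/L) = 0.003519 × 920 × (18.9/29.59) = 2.068 m³/day.

2.07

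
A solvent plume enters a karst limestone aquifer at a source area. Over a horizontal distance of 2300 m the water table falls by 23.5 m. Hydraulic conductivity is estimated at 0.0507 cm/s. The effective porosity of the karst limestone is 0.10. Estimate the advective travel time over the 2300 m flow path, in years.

1.41

Convert K: 0.0507 cm/s × 864 = 43.80 m/day.
Hydraulic gradient i = Δh / L = 23.5 / 2300 = 0.01022.
Darcy flux q = K · i = 43.80 × 0.01022 = 0.4476 m/day.
Seepage velocity v = q / n_e = 0.4476 / 0.10 = 4.476 m/day.
Travel time t = L / v = 2300 / 4.476 = 513.9 days = 1.407 years.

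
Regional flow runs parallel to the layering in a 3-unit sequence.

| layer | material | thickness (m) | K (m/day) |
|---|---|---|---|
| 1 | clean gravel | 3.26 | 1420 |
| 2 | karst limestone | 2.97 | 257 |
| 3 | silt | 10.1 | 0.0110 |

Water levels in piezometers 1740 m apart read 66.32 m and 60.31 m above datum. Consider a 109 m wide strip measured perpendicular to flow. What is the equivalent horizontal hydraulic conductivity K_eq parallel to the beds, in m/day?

Flow is parallel to layering, so each bed carries its own Darcy discharge and the transmissivities add.
Σ(K_i·b_i) = 1420×3.26 + 257×2.97 + 0.0110×10.1 = 5393 m²/day.
Total thickness b = 16.33 m, so K_eq = Σ(K_i·b_i)/b = 330.2 m/day.

330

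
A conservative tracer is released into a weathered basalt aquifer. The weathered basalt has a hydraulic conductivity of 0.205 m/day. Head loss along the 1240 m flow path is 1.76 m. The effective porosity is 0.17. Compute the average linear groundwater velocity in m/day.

Hydraulic gradient i = Δh / L = 1.76 / 1240 = 0.001419.
Darcy flux q = K · i = 0.2050 × 0.001419 = 0.0002910 m/day.
Seepage velocity v = q / n_e = 0.0002910 / 0.17 = 0.001712 m/day.

0.00171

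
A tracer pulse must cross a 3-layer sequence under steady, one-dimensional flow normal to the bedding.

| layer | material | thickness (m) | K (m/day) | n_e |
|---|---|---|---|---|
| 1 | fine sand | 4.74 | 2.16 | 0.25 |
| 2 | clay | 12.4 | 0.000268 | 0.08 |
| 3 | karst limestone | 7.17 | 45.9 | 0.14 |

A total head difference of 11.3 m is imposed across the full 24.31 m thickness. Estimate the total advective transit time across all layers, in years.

35.7

With flow normal to the layers, continuity requires the same specific discharge q through every layer.
Σ(b_i/K_i) = 4.74/2.16 + 12.4/0.000268 + 7.17/45.9 = 46271 d.
q = Δh / Σ(b_i/K_i) = 11.3 / 46271 = 0.0002442 m/day.
In each layer the seepage velocity is v_i = q/n_i, so the layer transit time is t_i = b_i·n_i / q:
  layer 1 (fine sand): t_1 = 4.74 × 0.25 / 0.0002442 = 4852 d
  layer 2 (clay): t_2 = 12.4 × 0.08 / 0.0002442 = 4062 d
  layer 3 (karst limestone): t_3 = 7.17 × 0.14 / 0.0002442 = 4110 d
Total t = Σ t_i = 13025 days = 35.66 years.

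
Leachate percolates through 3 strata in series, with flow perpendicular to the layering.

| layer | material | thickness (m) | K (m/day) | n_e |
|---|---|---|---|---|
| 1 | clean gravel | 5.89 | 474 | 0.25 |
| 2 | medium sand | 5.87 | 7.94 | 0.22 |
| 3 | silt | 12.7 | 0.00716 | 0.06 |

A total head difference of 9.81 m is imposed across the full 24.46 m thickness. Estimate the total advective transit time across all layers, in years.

With flow normal to the layers, continuity requires the same specific discharge q through every layer.
Σ(b_i/K_i) = 5.89/474 + 5.87/7.94 + 12.7/0.00716 = 1774 d.
q = Δh / Σ(b_i/K_i) = 9.81 / 1774 = 0.005528 m/day.
In each layer the seepage velocity is v_i = q/n_i, so the layer transit time is t_i = b_i·n_i / q:
  layer 1 (clean gravel): t_1 = 5.89 × 0.25 / 0.005528 = 266.4 d
  layer 2 (medium sand): t_2 = 5.87 × 0.22 / 0.005528 = 233.6 d
  layer 3 (silt): t_3 = 12.7 × 0.06 / 0.005528 = 137.8 d
Total t = Σ t_i = 637.8 days = 1.746 years.

1.75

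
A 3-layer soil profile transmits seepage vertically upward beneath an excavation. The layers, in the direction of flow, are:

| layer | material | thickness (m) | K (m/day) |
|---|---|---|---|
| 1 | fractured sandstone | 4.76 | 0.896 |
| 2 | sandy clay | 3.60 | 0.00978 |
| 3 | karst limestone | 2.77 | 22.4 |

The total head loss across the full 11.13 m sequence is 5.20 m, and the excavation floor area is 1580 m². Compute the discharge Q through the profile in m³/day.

22.0

Flow is perpendicular to layering, so the layers act in series and the equivalent K is the thickness-weighted harmonic mean.
Total thickness L = 4.76 + 3.60 + 2.77 = 11.13 m.
Σ(b_i/K_i) = 4.76/0.896 + 3.60/0.00978 + 2.77/22.4 = 373.5 d.
K_eq = L / Σ(b_i/K_i) = 11.13 / 373.5 = 0.02980 m/day.
Q = K_eq · A · (Δh/L) = 0.02980 × 1580 × (5.20/11.13) = 22.00 m³/day.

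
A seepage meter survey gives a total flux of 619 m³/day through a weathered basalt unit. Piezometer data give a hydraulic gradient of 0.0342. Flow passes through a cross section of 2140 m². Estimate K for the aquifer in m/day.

8.46

Hydraulic gradient i = 0.0342.
From Q = K·A·i, K = Q / (A·i) = 619 / (2140 × 0.03420) = 8.458 m/day.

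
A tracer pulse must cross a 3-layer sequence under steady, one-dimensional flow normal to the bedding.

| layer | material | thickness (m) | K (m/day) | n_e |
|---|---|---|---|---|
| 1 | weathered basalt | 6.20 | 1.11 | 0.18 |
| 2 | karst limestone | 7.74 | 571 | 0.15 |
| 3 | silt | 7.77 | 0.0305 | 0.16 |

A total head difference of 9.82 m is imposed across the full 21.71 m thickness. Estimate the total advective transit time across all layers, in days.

93.3

With flow normal to the layers, continuity requires the same specific discharge q through every layer.
Σ(b_i/K_i) = 6.20/1.11 + 7.74/571 + 7.77/0.0305 = 260.4 d.
q = Δh / Σ(b_i/K_i) = 9.82 / 260.4 = 0.03772 m/day.
In each layer the seepage velocity is v_i = q/n_i, so the layer transit time is t_i = b_i·n_i / q:
  layer 1 (weathered basalt): t_1 = 6.20 × 0.18 / 0.03772 = 29.59 d
  layer 2 (karst limestone): t_2 = 7.74 × 0.15 / 0.03772 = 30.78 d
  layer 3 (silt): t_3 = 7.77 × 0.16 / 0.03772 = 32.96 d
Total t = Σ t_i = 93.33 days.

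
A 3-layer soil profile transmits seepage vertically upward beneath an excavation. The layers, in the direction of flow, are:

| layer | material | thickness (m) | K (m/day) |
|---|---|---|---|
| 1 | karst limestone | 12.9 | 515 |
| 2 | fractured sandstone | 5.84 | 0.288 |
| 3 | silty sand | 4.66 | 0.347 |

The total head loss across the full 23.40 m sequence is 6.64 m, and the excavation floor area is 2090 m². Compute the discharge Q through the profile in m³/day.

Flow is perpendicular to layering, so the layers act in series and the equivalent K is the thickness-weighted harmonic mean.
Total thickness L = 12.9 + 5.84 + 4.66 = 23.40 m.
Σ(b_i/K_i) = 12.9/515 + 5.84/0.288 + 4.66/0.347 = 33.73 d.
K_eq = L / Σ(b_i/K_i) = 23.40 / 33.73 = 0.6937 m/day.
Q = K_eq · A · (Δh/L) = 0.6937 × 2090 × (6.64/23.40) = 411.4 m³/day.

411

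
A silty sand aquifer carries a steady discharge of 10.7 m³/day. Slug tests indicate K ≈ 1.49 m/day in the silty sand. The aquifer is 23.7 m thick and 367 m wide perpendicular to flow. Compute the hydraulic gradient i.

Cross-sectional area A = 367 × 23.7 = 8698 m².
From Q = K·A·i, i = Q / (K·A) = 10.7 / (1.490 × 8698) = 0.0008256.

0.000826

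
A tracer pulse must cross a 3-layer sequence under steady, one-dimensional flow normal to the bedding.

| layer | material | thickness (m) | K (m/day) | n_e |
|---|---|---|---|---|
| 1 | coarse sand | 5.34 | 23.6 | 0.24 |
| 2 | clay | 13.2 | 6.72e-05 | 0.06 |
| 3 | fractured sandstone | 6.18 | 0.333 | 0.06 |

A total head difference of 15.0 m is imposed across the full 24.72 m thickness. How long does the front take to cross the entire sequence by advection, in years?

With flow normal to the layers, continuity requires the same specific discharge q through every layer.
Σ(b_i/K_i) = 5.34/23.6 + 13.2/6.72e-05 + 6.18/0.333 = 1.964e+05 d.
q = Δh / Σ(b_i/K_i) = 15.0 / 1.964e+05 = 7.636e-05 m/day.
In each layer the seepage velocity is v_i = q/n_i, so the layer transit time is t_i = b_i·n_i / q:
  layer 1 (coarse sand): t_1 = 5.34 × 0.24 / 7.636e-05 = 16784 d
  layer 2 (clay): t_2 = 13.2 × 0.06 / 7.636e-05 = 10372 d
  layer 3 (fractured sandstone): t_3 = 6.18 × 0.06 / 7.636e-05 = 4856 d
Total t = Σ t_i = 32013 days = 87.65 years.

87.6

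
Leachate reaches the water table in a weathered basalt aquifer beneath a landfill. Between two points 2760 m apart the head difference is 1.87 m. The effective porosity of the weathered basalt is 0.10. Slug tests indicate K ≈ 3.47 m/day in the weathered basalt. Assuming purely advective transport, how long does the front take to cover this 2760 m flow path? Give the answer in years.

321

Hydraulic gradient i = Δh / L = 1.87 / 2760 = 0.0006775.
Darcy flux q = K · i = 3.470 × 0.0006775 = 0.002351 m/day.
Seepage velocity v = q / n_e = 0.002351 / 0.10 = 0.02351 m/day.
Travel time t = L / v = 2760 / 0.02351 = 1.174e+05 days = 321.4 years.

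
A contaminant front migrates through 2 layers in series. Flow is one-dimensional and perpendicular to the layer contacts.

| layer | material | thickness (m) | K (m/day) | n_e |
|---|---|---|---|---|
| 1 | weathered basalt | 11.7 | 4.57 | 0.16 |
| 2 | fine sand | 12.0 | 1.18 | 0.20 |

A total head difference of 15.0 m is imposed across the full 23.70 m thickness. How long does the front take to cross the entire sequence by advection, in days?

3.63

With flow normal to the layers, continuity requires the same specific discharge q through every layer.
Σ(b_i/K_i) = 11.7/4.57 + 12.0/1.18 = 12.73 d.
q = Δh / Σ(b_i/K_i) = 15.0 / 12.73 = 1.178 m/day.
In each layer the seepage velocity is v_i = q/n_i, so the layer transit time is t_i = b_i·n_i / q:
  layer 1 (weathered basalt): t_1 = 11.7 × 0.16 / 1.178 = 1.589 d
  layer 2 (fine sand): t_2 = 12.0 × 0.20 / 1.178 = 2.037 d
Total t = Σ t_i = 3.625 days.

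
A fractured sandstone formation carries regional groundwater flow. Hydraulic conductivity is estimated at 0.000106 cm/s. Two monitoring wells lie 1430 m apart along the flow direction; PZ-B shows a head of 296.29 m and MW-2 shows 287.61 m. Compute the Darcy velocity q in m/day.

Convert K: 0.000106 cm/s × 864 = 0.09158 m/day.
Hydraulic gradient i = (296.29 − 287.61) / 1430 = 8.68 / 1430 = 0.006070.
Specific discharge q = K · i = 0.09158 × 0.006070 = 0.0005559 m/day.

0.000556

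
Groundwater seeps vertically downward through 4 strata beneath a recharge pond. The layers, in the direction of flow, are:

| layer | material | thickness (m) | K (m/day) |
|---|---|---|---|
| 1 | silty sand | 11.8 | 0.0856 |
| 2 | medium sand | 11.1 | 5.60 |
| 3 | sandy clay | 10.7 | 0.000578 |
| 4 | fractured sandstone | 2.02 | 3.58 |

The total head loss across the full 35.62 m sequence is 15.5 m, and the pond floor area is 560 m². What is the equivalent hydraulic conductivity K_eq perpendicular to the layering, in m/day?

Flow is perpendicular to layering, so the layers act in series and the equivalent K is the thickness-weighted harmonic mean.
Total thickness L = 11.8 + 11.1 + 10.7 + 2.02 = 35.62 m.
Σ(b_i/K_i) = 11.8/0.0856 + 11.1/5.60 + 10.7/0.000578 + 2.02/3.58 = 18653 d.
K_eq = L / Σ(b_i/K_i) = 35.62 / 18653 = 0.001910 m/day.

0.00191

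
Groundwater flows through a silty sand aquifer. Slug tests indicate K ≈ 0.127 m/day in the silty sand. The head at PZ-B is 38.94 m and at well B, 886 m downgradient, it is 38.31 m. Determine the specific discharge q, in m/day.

9.03e-05

Hydraulic gradient i = (38.94 − 38.31) / 886 = 0.63 / 886 = 0.0007111.
Specific discharge q = K · i = 0.1270 × 0.0007111 = 9.030e-05 m/day.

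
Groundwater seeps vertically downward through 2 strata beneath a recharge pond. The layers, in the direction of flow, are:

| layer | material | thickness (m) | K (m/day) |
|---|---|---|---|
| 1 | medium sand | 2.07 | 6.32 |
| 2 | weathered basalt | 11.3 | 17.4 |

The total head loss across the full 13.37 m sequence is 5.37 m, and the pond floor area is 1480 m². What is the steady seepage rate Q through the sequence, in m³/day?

8140

Flow is perpendicular to layering, so the layers act in series and the equivalent K is the thickness-weighted harmonic mean.
Total thickness L = 2.07 + 11.3 = 13.37 m.
Σ(b_i/K_i) = 2.07/6.32 + 11.3/17.4 = 0.9770 d.
K_eq = L / Σ(b_i/K_i) = 13.37 / 0.9770 = 13.69 m/day.
Q = K_eq · A · (Δh/L) = 13.69 × 1480 × (5.37/13.37) = 8135 m³/day.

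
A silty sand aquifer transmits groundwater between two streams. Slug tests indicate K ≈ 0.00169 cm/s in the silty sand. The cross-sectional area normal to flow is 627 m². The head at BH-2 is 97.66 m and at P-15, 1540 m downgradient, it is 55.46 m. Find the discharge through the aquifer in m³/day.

25.1

Convert K: 0.00169 cm/s × 864 = 1.460 m/day.
Hydraulic gradient i = (97.66 − 55.46) / 1540 = 42.2 / 1540 = 0.02740.
Darcy's law: Q = K · A · i = 1.460 × 627.0 × 0.02740 = 25.09 m³/day.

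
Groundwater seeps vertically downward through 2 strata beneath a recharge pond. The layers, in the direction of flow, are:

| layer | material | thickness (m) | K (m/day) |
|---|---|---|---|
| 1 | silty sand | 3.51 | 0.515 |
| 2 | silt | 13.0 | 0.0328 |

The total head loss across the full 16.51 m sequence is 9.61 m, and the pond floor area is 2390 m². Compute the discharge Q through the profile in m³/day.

Flow is perpendicular to layering, so the layers act in series and the equivalent K is the thickness-weighted harmonic mean.
Total thickness L = 3.51 + 13.0 = 16.51 m.
Σ(b_i/K_i) = 3.51/0.515 + 13.0/0.0328 = 403.2 d.
K_eq = L / Σ(b_i/K_i) = 16.51 / 403.2 = 0.04095 m/day.
Q = K_eq · A · (Δh/L) = 0.04095 × 2390 × (9.61/16.51) = 56.97 m³/day.

57.0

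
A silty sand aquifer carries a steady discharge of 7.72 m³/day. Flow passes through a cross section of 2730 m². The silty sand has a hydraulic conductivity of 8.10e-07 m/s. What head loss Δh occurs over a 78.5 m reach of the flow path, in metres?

3.17

Convert K: 8.10e-07 m/s × 86400 = 0.06998 m/day.
From Q = K·A·i, i = Q / (K·A) = 7.72 / (0.06998 × 2730) = 0.04041.
Head loss Δh = i · L = 0.04041 × 78.5 = 3.172 m.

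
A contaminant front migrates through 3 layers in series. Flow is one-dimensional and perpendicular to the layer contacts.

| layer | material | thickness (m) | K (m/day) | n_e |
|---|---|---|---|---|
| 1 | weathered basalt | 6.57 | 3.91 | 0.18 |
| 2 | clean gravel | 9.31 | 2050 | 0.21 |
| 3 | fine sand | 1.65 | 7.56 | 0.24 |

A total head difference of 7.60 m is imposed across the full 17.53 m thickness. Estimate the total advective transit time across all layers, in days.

0.885

With flow normal to the layers, continuity requires the same specific discharge q through every layer.
Σ(b_i/K_i) = 6.57/3.91 + 9.31/2050 + 1.65/7.56 = 1.903 d.
q = Δh / Σ(b_i/K_i) = 7.60 / 1.903 = 3.993 m/day.
In each layer the seepage velocity is v_i = q/n_i, so the layer transit time is t_i = b_i·n_i / q:
  layer 1 (weathered basalt): t_1 = 6.57 × 0.18 / 3.993 = 0.2961 d
  layer 2 (clean gravel): t_2 = 9.31 × 0.21 / 3.993 = 0.4896 d
  layer 3 (fine sand): t_3 = 1.65 × 0.24 / 3.993 = 0.09916 d
Total t = Σ t_i = 0.8849 days.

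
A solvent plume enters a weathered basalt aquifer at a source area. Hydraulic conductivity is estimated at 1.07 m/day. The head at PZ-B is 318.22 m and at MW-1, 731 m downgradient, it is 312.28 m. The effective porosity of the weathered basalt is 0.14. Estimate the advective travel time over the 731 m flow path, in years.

32.2

Hydraulic gradient i = (318.22 − 312.28) / 731 = 5.94 / 731 = 0.008126.
Darcy flux q = K · i = 1.070 × 0.008126 = 0.008695 m/day.
Seepage velocity v = q / n_e = 0.008695 / 0.14 = 0.06210 m/day.
Travel time t = L / v = 731 / 0.06210 = 11770 days = 32.23 years.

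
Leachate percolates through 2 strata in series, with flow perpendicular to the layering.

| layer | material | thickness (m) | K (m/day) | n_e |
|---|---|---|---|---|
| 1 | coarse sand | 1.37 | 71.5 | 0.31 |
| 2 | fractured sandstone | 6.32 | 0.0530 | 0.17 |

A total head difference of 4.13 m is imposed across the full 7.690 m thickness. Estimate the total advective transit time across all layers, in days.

43.3

With flow normal to the layers, continuity requires the same specific discharge q through every layer.
Σ(b_i/K_i) = 1.37/71.5 + 6.32/0.0530 = 119.3 d.
q = Δh / Σ(b_i/K_i) = 4.13 / 119.3 = 0.03463 m/day.
In each layer the seepage velocity is v_i = q/n_i, so the layer transit time is t_i = b_i·n_i / q:
  layer 1 (coarse sand): t_1 = 1.37 × 0.31 / 0.03463 = 12.26 d
  layer 2 (fractured sandstone): t_2 = 6.32 × 0.17 / 0.03463 = 31.03 d
Total t = Σ t_i = 43.29 days.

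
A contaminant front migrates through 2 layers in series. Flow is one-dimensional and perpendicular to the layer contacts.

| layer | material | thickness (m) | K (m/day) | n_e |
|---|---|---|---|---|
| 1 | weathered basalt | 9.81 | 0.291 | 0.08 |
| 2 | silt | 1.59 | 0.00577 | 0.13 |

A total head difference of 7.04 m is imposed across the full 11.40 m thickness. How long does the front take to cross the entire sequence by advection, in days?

With flow normal to the layers, continuity requires the same specific discharge q through every layer.
Σ(b_i/K_i) = 9.81/0.291 + 1.59/0.00577 = 309.3 d.
q = Δh / Σ(b_i/K_i) = 7.04 / 309.3 = 0.02276 m/day.
In each layer the seepage velocity is v_i = q/n_i, so the layer transit time is t_i = b_i·n_i / q:
  layer 1 (weathered basalt): t_1 = 9.81 × 0.08 / 0.02276 = 34.48 d
  layer 2 (silt): t_2 = 1.59 × 0.13 / 0.02276 = 9.081 d
Total t = Σ t_i = 43.56 days.

43.6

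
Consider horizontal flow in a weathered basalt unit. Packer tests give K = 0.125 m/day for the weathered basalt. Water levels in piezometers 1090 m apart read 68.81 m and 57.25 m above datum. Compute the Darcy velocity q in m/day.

Hydraulic gradient i = (68.81 − 57.25) / 1090 = 11.56 / 1090 = 0.01061.
Specific discharge q = K · i = 0.1250 × 0.01061 = 0.001326 m/day.

0.00133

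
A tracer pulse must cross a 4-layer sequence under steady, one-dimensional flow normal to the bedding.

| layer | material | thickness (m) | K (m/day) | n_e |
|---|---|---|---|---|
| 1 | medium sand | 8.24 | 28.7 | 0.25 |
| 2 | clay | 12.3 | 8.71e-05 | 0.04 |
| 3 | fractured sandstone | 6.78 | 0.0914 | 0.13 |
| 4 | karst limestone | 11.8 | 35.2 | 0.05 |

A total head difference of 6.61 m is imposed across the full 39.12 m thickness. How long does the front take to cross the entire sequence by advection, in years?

With flow normal to the layers, continuity requires the same specific discharge q through every layer.
Σ(b_i/K_i) = 8.24/28.7 + 12.3/8.71e-05 + 6.78/0.0914 + 11.8/35.2 = 1.413e+05 d.
q = Δh / Σ(b_i/K_i) = 6.61 / 1.413e+05 = 4.678e-05 m/day.
In each layer the seepage velocity is v_i = q/n_i, so the layer transit time is t_i = b_i·n_i / q:
  layer 1 (medium sand): t_1 = 8.24 × 0.25 / 4.678e-05 = 44033 d
  layer 2 (clay): t_2 = 12.3 × 0.04 / 4.678e-05 = 10517 d
  layer 3 (fractured sandstone): t_3 = 6.78 × 0.13 / 4.678e-05 = 18840 d
  layer 4 (karst limestone): t_4 = 11.8 × 0.05 / 4.678e-05 = 12612 d
Total t = Σ t_i = 86002 days = 235.5 years.

235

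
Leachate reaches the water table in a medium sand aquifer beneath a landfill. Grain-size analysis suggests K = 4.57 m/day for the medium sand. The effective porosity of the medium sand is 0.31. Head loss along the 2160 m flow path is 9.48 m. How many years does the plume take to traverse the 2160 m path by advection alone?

Hydraulic gradient i = Δh / L = 9.48 / 2160 = 0.004389.
Darcy flux q = K · i = 4.570 × 0.004389 = 0.02006 m/day.
Seepage velocity v = q / n_e = 0.02006 / 0.31 = 0.06470 m/day.
Travel time t = L / v = 2160 / 0.06470 = 33384 days = 91.40 years.

91.4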